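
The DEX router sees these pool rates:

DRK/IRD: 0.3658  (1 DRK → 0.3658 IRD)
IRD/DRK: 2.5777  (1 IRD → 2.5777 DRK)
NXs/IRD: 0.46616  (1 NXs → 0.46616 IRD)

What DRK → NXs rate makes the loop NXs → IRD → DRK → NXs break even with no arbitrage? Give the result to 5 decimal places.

Known legs of the cycle: 0.46616 × 2.5777 = 1.201620632
For no arbitrage the full-cycle product must be 1, so the missing rate is 1 / 1.201620632 ≈ 0.8322094.

0.83221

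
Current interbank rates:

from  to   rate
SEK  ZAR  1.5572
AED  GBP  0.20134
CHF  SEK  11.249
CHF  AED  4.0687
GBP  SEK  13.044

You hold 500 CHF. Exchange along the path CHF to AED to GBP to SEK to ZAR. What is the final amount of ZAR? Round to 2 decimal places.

500 CHF × 4.0687 = 2034.35 AED
2034.35 AED × 0.20134 = 409.596029 GBP
409.596029 GBP × 13.044 = 5342.770602276 SEK
5342.770602276 SEK × 1.5572 = 8319.7623818641872 ZAR

8319.76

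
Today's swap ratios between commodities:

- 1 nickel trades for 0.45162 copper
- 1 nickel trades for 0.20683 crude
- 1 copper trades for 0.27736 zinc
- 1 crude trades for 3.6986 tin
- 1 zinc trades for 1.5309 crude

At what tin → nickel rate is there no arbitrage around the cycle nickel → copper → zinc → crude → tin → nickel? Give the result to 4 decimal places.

Known legs of the cycle: 0.45162 × 0.27736 × 1.5309 × 3.6986 = 0.709253003257894368
For no arbitrage the full-cycle product must be 1, so the missing rate is 1 / 0.709253003257894368 ≈ 1.409934.

1.4099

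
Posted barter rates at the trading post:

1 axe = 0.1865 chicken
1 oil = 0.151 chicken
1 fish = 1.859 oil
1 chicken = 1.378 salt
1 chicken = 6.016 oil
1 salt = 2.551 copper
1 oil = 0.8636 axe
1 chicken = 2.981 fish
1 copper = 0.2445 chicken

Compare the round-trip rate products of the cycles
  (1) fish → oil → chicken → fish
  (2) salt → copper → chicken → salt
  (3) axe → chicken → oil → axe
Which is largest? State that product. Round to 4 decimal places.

(1) 1.859 × 0.151 × 2.981 = 0.83679
(2) 2.551 × 0.2445 × 1.378 = 0.85949
(3) 0.1865 × 6.016 × 0.8636 = 0.96895
Highest is cycle (3) at 0.9689 (≤1, no arbitrage).

0.9689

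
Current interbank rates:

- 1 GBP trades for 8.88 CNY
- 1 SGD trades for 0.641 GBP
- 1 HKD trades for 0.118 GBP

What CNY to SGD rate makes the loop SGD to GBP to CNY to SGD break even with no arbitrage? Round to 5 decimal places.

Known legs of the cycle: 0.641 × 8.88 = 5.69208
For no arbitrage the full-cycle product must be 1, so the missing rate is 1 / 5.69208 ≈ 0.1756827.

0.17568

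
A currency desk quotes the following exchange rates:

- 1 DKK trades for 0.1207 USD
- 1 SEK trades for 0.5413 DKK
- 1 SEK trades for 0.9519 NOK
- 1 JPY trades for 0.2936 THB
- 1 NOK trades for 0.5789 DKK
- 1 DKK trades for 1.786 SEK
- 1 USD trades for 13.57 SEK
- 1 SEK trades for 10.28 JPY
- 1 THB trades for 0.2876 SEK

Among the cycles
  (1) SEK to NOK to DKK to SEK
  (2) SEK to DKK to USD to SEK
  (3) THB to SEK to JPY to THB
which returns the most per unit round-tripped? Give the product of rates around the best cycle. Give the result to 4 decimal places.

(1) 0.9519 × 0.5789 × 1.786 = 0.98418
(2) 0.5413 × 0.1207 × 13.57 = 0.88659
(3) 0.2876 × 10.28 × 0.2936 = 0.86804
Highest is cycle (1) at 0.9842 (≤1, no arbitrage).

0.9842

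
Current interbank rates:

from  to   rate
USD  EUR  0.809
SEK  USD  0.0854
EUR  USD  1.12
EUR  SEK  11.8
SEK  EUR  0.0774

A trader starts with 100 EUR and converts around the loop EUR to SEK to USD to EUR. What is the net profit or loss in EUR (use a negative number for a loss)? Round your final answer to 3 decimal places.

100 EUR × 11.8 = 1180 SEK
1180 SEK × 0.0854 = 100.772 USD
100.772 USD × 0.809 = 81.524548 EUR
Net change: 81.524548 − 100 = -18.475452 EUR

-18.475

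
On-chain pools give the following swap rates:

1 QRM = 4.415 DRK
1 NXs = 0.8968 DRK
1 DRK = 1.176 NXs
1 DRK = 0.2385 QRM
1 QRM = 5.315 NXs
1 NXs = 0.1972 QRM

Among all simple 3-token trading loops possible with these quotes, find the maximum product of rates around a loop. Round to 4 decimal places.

NXs→DRK→QRM→NXs: 0.8968 × 0.2385 × 5.315 = 1.13681
NXs→QRM→DRK→NXs: 0.1972 × 4.415 × 1.176 = 1.02387
Maximum is NXs→DRK→QRM→NXs at 1.1368; arbitrage exists.

1.1368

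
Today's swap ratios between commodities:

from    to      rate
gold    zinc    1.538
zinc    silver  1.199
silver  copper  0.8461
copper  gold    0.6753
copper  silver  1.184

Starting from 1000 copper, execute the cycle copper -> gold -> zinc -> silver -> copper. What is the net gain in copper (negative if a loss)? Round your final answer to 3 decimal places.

1000 copper × 0.6753 = 675.3 gold
675.3 gold × 1.538 = 1038.6114 zinc
1038.6114 zinc × 1.199 = 1245.2950686 silver
1245.2950686 silver × 0.8461 = 1053.64415754246 copper
Net change: 1053.64415754246 − 1000 = 53.64415754246 copper

53.644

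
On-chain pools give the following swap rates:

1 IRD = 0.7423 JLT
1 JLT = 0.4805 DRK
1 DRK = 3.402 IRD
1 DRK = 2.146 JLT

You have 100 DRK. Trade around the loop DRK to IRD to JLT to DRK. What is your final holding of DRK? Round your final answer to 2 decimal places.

100 DRK × 3.402 = 340.2 IRD
340.2 IRD × 0.7423 = 252.53046 JLT
252.53046 JLT × 0.4805 = 121.34088603 DRK

121.34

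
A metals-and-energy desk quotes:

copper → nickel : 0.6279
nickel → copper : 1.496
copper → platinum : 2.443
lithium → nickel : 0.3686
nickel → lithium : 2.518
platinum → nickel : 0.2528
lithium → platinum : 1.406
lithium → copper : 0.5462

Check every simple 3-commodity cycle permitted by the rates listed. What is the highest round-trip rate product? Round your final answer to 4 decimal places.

0.9239

nickel→copper→platinum→nickel: 1.496 × 2.443 × 0.2528 = 0.92392
nickel→lithium→platinum→nickel: 2.518 × 1.406 × 0.2528 = 0.89499
nickel→lithium→copper→nickel: 2.518 × 0.5462 × 0.6279 = 0.86357
Maximum is nickel→copper→platinum→nickel at 0.9239; no arbitrage — every cycle loses value.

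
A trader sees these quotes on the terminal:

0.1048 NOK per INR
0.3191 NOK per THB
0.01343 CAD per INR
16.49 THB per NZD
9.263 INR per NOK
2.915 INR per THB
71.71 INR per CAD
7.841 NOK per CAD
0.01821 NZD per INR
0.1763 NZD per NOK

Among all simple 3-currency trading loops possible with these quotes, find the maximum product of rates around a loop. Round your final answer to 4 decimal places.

NOK→INR→CAD→NOK: 9.263 × 0.01343 × 7.841 = 0.97544
NOK→NZD→THB→NOK: 0.1763 × 16.49 × 0.3191 = 0.92768
INR→NZD→THB→INR: 0.01821 × 16.49 × 2.915 = 0.87532
Maximum is NOK→INR→CAD→NOK at 0.9754; no arbitrage — every cycle loses value.

0.9754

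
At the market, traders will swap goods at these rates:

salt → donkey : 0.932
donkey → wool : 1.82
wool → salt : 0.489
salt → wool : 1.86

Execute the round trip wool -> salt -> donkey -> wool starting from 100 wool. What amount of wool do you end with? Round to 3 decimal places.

100 wool × 0.489 = 48.9 salt
48.9 salt × 0.932 = 45.5748 donkey
45.5748 donkey × 1.82 = 82.946136 wool

82.946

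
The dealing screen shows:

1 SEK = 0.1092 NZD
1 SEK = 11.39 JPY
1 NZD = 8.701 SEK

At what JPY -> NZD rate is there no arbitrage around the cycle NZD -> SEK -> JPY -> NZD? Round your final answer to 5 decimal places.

Known legs of the cycle: 8.701 × 11.39 = 99.10439
For no arbitrage the full-cycle product must be 1, so the missing rate is 1 / 99.10439 ≈ 0.0100904.

0.01009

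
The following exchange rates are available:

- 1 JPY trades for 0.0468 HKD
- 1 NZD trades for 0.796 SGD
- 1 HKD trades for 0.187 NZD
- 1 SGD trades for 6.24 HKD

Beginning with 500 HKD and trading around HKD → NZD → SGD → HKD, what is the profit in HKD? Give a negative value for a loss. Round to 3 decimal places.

-35.582

500 HKD × 0.187 = 93.5 NZD
93.5 NZD × 0.796 = 74.426 SGD
74.426 SGD × 6.24 = 464.41824 HKD
Net change: 464.41824 − 500 = -35.58176 HKD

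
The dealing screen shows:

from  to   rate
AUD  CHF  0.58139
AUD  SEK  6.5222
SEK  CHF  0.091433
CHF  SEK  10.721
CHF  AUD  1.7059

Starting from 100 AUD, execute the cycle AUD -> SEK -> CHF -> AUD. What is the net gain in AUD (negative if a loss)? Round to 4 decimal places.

100 AUD × 6.5222 = 652.22 SEK
652.22 SEK × 0.091433 = 59.63443126 CHF
59.63443126 CHF × 1.7059 = 101.730376286434 AUD
Net change: 101.730376286434 − 100 = 1.730376286434 AUD

1.7304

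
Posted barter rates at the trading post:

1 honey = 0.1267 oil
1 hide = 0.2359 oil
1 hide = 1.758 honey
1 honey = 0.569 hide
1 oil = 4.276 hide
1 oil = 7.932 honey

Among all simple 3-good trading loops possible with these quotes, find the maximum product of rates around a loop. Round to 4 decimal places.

1.0647

oil→honey→hide→oil: 7.932 × 0.569 × 0.2359 = 1.06469
oil→hide→honey→oil: 4.276 × 1.758 × 0.1267 = 0.95243
Maximum is oil→honey→hide→oil at 1.0647; arbitrage exists.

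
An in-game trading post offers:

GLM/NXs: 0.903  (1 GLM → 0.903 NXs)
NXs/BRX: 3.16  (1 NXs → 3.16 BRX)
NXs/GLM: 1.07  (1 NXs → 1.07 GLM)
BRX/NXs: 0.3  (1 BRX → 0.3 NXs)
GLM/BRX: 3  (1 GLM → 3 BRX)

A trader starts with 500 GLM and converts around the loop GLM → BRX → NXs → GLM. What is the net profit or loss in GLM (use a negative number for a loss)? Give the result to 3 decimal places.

500 GLM × 3 = 1500 BRX
1500 BRX × 0.3 = 450 NXs
450 NXs × 1.07 = 481.5 GLM
Net change: 481.5 − 500 = -18.5 GLM

-18.500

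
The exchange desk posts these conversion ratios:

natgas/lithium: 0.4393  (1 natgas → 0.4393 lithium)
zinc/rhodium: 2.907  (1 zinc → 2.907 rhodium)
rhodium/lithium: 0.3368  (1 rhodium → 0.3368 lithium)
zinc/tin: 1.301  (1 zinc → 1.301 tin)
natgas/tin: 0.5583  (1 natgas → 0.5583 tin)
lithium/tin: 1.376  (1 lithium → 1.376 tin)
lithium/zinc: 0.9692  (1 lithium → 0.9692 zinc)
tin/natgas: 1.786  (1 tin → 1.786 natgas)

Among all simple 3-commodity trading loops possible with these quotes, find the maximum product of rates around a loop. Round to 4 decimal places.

1.0796

lithium→tin→natgas→lithium: 1.376 × 1.786 × 0.4393 = 1.07960
lithium→zinc→rhodium→lithium: 0.9692 × 2.907 × 0.3368 = 0.94892
Maximum is lithium→tin→natgas→lithium at 1.0796; arbitrage exists.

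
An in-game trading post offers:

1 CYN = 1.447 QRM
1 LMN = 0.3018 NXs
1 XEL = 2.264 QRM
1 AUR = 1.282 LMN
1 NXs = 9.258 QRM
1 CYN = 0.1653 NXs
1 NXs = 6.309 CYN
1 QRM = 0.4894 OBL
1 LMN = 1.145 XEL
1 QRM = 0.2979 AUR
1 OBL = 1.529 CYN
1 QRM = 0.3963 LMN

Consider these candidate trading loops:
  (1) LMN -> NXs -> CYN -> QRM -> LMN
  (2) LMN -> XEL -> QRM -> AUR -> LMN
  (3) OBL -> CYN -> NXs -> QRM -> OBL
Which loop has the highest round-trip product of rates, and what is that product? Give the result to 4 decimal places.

1.1451

(1) 0.3018 × 6.309 × 1.447 × 0.3963 = 1.09187
(2) 1.145 × 2.264 × 0.2979 × 1.282 = 0.99001
(3) 1.529 × 0.1653 × 9.258 × 0.4894 = 1.14515
Highest is cycle (3) at 1.1451 (>1, arbitrage).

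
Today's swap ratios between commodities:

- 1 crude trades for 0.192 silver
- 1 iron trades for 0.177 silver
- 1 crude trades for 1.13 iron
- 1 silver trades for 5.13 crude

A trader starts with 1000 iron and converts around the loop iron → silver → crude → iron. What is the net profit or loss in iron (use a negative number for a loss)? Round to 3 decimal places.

26.051

1000 iron × 0.177 = 177 silver
177 silver × 5.13 = 908.01 crude
908.01 crude × 1.13 = 1026.0513 iron
Net change: 1026.0513 − 1000 = 26.0513 iron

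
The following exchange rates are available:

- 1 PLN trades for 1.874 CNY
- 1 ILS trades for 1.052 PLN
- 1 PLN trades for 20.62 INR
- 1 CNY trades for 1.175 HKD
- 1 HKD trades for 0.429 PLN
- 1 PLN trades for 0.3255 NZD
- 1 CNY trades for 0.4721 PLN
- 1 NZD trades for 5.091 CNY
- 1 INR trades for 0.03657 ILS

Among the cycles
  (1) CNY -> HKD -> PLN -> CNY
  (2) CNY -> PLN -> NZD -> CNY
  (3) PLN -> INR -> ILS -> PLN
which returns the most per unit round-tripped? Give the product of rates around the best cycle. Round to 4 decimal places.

(1) 1.175 × 0.429 × 1.874 = 0.94464
(2) 0.4721 × 0.3255 × 5.091 = 0.78233
(3) 20.62 × 0.03657 × 1.052 = 0.79329
Highest is cycle (1) at 0.9446 (≤1, no arbitrage).

0.9446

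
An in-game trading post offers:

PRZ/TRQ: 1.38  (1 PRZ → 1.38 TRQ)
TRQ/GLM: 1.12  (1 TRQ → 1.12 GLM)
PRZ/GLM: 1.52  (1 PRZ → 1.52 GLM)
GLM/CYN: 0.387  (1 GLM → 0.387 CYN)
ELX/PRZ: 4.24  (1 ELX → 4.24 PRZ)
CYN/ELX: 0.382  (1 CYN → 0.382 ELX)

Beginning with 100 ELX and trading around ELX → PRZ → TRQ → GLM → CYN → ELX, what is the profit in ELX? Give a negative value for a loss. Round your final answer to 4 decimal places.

100 ELX × 4.24 = 424 PRZ
424 PRZ × 1.38 = 585.12 TRQ
585.12 TRQ × 1.12 = 655.3344 GLM
655.3344 GLM × 0.387 = 253.6144128 CYN
253.6144128 CYN × 0.382 = 96.8807056896 ELX
Net change: 96.8807056896 − 100 = -3.1192943104 ELX

-3.1193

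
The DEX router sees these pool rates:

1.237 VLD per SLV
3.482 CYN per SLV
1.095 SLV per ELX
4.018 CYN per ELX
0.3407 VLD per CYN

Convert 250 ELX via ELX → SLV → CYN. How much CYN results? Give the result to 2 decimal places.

953.20

250 ELX × 1.095 = 273.75 SLV
273.75 SLV × 3.482 = 953.1975 CYN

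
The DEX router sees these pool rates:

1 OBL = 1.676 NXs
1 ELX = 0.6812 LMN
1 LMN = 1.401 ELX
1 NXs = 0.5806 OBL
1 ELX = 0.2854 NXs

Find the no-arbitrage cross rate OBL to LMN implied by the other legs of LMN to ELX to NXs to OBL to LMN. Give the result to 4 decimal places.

4.3076

Known legs of the cycle: 1.401 × 0.2854 × 0.5806 = 0.23215023924
For no arbitrage the full-cycle product must be 1, so the missing rate is 1 / 0.23215023924 ≈ 4.307555.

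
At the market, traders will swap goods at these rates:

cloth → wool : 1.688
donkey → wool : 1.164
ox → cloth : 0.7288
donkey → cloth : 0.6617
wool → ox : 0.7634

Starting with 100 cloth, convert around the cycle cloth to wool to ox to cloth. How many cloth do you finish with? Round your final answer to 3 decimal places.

93.915

100 cloth × 1.688 = 168.8 wool
168.8 wool × 0.7634 = 128.86192 ox
128.86192 ox × 0.7288 = 93.914567296 cloth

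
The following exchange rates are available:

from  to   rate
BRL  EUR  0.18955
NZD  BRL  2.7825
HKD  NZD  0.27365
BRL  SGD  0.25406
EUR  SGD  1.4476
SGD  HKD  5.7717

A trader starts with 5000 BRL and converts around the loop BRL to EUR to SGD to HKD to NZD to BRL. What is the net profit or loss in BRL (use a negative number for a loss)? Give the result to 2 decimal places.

1029.44

5000 BRL × 0.18955 = 947.75 EUR
947.75 EUR × 1.4476 = 1371.9629 SGD
1371.9629 SGD × 5.7717 = 7918.55826993 HKD
7918.55826993 HKD × 0.27365 = 2166.9134705663445 NZD
2166.9134705663445 NZD × 2.7825 = 6029.43673185085357125 BRL
Net change: 6029.43673185085357125 − 5000 = 1029.43673185085357125 BRL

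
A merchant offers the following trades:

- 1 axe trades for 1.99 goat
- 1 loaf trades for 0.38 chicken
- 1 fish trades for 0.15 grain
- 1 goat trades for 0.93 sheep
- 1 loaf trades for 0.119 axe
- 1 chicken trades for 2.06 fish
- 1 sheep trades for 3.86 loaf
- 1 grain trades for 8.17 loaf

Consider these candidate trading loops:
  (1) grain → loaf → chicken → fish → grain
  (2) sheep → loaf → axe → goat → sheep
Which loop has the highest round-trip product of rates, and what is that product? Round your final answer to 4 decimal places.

0.9593

(1) 8.17 × 0.38 × 2.06 × 0.15 = 0.95932
(2) 3.86 × 0.119 × 1.99 × 0.93 = 0.85010
Highest is cycle (1) at 0.9593 (≤1, no arbitrage).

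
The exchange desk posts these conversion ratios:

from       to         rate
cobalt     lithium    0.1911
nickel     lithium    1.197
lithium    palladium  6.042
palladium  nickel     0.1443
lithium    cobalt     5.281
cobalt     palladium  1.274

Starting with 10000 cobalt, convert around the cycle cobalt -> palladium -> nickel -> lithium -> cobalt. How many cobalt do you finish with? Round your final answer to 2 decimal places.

10000 cobalt × 1.274 = 12740 palladium
12740 palladium × 0.1443 = 1838.382 nickel
1838.382 nickel × 1.197 = 2200.543254 lithium
2200.543254 lithium × 5.281 = 11621.068924374 cobalt

11621.07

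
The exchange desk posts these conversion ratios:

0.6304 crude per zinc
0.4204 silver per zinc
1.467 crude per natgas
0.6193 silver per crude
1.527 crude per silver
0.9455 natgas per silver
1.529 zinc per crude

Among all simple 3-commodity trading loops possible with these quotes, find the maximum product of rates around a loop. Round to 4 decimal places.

0.9815

crude→zinc→silver→crude: 1.529 × 0.4204 × 1.527 = 0.98154
crude→silver→natgas→crude: 0.6193 × 0.9455 × 1.467 = 0.85900
Maximum is crude→zinc→silver→crude at 0.9815; no arbitrage — every cycle loses value.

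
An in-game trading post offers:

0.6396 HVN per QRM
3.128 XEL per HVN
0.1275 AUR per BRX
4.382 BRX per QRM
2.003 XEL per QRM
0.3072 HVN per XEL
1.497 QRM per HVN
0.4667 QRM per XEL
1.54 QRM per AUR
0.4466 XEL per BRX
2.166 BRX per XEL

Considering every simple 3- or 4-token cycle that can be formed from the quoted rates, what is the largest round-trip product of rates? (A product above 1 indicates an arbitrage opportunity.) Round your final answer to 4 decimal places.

QRM→HVN→XEL→QRM: 0.6396 × 3.128 × 0.4667 = 0.93371
QRM→XEL→HVN→QRM: 2.003 × 0.3072 × 1.497 = 0.92114
QRM→BRX→XEL→QRM: 4.382 × 0.4466 × 0.4667 = 0.91333
QRM→BRX→XEL→HVN→QRM: 4.382 × 0.4466 × 0.3072 × 1.497 = 0.89998
QRM→BRX→AUR→QRM: 4.382 × 0.1275 × 1.54 = 0.86041
QRM→XEL→BRX→AUR→QRM: 2.003 × 2.166 × 0.1275 × 1.54 = 0.85186
Maximum is QRM→HVN→XEL→QRM at 0.9337; no arbitrage — every cycle loses value.

0.9337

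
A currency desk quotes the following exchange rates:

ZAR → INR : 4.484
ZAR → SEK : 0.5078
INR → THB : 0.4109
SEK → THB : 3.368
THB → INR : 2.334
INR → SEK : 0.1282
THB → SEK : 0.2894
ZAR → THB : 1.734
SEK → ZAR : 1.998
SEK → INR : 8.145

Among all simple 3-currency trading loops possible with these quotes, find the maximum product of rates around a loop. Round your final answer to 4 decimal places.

SEK→ZAR→INR→SEK: 1.998 × 4.484 × 0.1282 = 1.14855
THB→INR→SEK→THB: 2.334 × 0.1282 × 3.368 = 1.00777
THB→SEK→ZAR→THB: 0.2894 × 1.998 × 1.734 = 1.00264
THB→SEK→INR→THB: 0.2894 × 8.145 × 0.4109 = 0.96856
Maximum is SEK→ZAR→INR→SEK at 1.1485; arbitrage exists.

1.1485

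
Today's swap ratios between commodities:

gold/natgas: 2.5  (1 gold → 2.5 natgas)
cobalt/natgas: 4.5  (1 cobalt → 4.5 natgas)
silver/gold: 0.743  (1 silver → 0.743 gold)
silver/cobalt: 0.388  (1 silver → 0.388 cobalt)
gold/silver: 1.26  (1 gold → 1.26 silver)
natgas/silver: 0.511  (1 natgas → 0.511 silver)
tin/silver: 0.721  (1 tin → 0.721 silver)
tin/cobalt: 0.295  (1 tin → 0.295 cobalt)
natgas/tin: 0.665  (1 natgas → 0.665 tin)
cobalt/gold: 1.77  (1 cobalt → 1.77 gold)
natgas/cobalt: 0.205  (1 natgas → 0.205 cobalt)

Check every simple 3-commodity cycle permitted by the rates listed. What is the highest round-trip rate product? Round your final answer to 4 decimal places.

0.9492

silver→gold→natgas→silver: 0.743 × 2.5 × 0.511 = 0.94918
natgas→cobalt→gold→natgas: 0.205 × 1.77 × 2.5 = 0.90713
silver→cobalt→natgas→silver: 0.388 × 4.5 × 0.511 = 0.89221
natgas→tin→cobalt→natgas: 0.665 × 0.295 × 4.5 = 0.88279
silver→cobalt→gold→silver: 0.388 × 1.77 × 1.26 = 0.86532
Maximum is silver→gold→natgas→silver at 0.9492; no arbitrage — every cycle loses value.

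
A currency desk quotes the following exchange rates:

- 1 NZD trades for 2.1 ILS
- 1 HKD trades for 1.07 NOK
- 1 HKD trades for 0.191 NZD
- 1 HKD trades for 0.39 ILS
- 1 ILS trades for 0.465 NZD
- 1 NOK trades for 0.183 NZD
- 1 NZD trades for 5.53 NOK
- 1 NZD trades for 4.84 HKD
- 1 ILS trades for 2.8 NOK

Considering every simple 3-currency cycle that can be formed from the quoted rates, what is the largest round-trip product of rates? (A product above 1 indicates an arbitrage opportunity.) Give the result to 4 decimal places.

1.0760

NZD→ILS→NOK→NZD: 2.1 × 2.8 × 0.183 = 1.07604
HKD→NOK→NZD→HKD: 1.07 × 0.183 × 4.84 = 0.94772
HKD→ILS→NZD→HKD: 0.39 × 0.465 × 4.84 = 0.87773
Maximum is NZD→ILS→NOK→NZD at 1.0760; arbitrage exists.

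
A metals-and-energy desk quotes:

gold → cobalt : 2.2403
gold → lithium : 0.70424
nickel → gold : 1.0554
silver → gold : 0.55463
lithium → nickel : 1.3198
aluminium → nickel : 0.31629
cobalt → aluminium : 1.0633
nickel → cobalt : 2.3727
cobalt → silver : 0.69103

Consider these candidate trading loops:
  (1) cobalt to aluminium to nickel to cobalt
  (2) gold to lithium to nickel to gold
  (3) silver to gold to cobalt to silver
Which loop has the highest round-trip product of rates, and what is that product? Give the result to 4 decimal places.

(1) 1.0633 × 0.31629 × 2.3727 = 0.79797
(2) 0.70424 × 1.3198 × 1.0554 = 0.98095
(3) 0.55463 × 2.2403 × 0.69103 = 0.85863
Highest is cycle (2) at 0.9809 (≤1, no arbitrage).

0.9809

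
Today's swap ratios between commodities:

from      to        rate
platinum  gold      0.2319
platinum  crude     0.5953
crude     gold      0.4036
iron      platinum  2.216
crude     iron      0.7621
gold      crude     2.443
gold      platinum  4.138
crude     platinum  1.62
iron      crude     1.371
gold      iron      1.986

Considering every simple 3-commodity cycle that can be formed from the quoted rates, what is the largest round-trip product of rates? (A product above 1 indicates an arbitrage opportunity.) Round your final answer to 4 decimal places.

gold→iron→crude→gold: 1.986 × 1.371 × 0.4036 = 1.09892
gold→iron→platinum→gold: 1.986 × 2.216 × 0.2319 = 1.02059
iron→platinum→crude→iron: 2.216 × 0.5953 × 0.7621 = 1.00535
gold→platinum→crude→gold: 4.138 × 0.5953 × 0.4036 = 0.99421
gold→crude→platinum→gold: 2.443 × 1.62 × 0.2319 = 0.91778
Maximum is gold→iron→crude→gold at 1.0989; arbitrage exists.

1.0989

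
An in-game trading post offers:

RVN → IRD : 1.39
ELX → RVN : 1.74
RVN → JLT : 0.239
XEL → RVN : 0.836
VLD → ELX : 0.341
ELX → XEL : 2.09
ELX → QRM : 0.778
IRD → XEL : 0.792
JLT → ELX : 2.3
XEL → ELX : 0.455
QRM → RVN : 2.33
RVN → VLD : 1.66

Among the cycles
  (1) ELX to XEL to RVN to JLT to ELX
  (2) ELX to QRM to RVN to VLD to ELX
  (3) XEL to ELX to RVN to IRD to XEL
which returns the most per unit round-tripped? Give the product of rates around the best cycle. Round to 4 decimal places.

1.0261

(1) 2.09 × 0.836 × 0.239 × 2.3 = 0.96046
(2) 0.778 × 2.33 × 1.66 × 0.341 = 1.02612
(3) 0.455 × 1.74 × 1.39 × 0.792 = 0.87157
Highest is cycle (2) at 1.0261 (>1, arbitrage).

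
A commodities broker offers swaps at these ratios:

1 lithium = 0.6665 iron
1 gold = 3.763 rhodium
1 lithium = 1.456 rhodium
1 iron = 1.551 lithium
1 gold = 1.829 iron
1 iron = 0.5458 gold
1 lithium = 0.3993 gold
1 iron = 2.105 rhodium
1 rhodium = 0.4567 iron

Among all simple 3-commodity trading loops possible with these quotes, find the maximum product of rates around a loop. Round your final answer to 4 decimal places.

1.1327

gold→iron→lithium→gold: 1.829 × 1.551 × 0.3993 = 1.13273
lithium→rhodium→iron→lithium: 1.456 × 0.4567 × 1.551 = 1.03135
gold→rhodium→iron→gold: 3.763 × 0.4567 × 0.5458 = 0.93799
Maximum is gold→iron→lithium→gold at 1.1327; arbitrage exists.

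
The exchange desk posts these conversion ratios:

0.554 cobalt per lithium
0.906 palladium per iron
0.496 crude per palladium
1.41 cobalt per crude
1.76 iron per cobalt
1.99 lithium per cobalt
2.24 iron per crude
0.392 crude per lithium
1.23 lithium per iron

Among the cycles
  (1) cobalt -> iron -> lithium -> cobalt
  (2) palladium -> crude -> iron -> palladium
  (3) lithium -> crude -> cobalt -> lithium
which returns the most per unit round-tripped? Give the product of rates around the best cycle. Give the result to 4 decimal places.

1.1993

(1) 1.76 × 1.23 × 0.554 = 1.19930
(2) 0.496 × 2.24 × 0.906 = 1.00660
(3) 0.392 × 1.41 × 1.99 = 1.09991
Highest is cycle (1) at 1.1993 (>1, arbitrage).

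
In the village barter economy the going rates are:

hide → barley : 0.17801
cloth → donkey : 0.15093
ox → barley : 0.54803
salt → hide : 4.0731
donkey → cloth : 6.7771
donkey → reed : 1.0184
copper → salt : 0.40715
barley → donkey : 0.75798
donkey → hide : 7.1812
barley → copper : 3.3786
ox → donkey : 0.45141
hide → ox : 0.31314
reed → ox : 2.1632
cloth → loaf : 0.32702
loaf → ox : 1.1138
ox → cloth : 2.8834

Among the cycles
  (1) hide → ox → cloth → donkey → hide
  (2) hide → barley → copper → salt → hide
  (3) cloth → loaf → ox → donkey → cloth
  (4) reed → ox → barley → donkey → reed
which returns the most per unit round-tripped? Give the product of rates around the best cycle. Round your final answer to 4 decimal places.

1.1143

(1) 0.31314 × 2.8834 × 0.15093 × 7.1812 = 0.97862
(2) 0.17801 × 3.3786 × 0.40715 × 4.0731 = 0.99738
(3) 0.32702 × 1.1138 × 0.45141 × 6.7771 = 1.11429
(4) 2.1632 × 0.54803 × 0.75798 × 1.0184 = 0.91512
Highest is cycle (3) at 1.1143 (>1, arbitrage).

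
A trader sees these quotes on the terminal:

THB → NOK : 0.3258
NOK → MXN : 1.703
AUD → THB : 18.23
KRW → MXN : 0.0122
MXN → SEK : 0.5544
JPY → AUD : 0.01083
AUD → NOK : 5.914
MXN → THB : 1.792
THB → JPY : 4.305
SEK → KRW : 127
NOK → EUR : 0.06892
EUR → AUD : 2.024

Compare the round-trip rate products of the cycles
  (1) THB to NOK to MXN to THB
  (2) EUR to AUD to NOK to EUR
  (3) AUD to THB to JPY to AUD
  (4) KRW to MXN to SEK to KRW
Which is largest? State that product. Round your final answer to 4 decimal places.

(1) 0.3258 × 1.703 × 1.792 = 0.99427
(2) 2.024 × 5.914 × 0.06892 = 0.82497
(3) 18.23 × 4.305 × 0.01083 = 0.84994
(4) 0.0122 × 0.5544 × 127 = 0.85899
Highest is cycle (1) at 0.9943 (≤1, no arbitrage).

0.9943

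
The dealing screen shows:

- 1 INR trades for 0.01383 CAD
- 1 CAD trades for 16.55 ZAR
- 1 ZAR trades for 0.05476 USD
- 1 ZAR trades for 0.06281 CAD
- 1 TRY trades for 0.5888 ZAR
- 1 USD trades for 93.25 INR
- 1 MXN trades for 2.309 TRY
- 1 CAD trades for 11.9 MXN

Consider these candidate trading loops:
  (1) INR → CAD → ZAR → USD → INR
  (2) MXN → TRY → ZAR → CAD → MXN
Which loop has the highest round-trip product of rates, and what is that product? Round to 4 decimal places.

1.1688

(1) 0.01383 × 16.55 × 0.05476 × 93.25 = 1.16878
(2) 2.309 × 0.5888 × 0.06281 × 11.9 = 1.01617
Highest is cycle (1) at 1.1688 (>1, arbitrage).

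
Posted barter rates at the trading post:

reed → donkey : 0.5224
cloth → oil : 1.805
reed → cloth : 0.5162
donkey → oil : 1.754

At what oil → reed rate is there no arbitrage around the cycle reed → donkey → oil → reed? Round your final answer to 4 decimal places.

1.0914

Known legs of the cycle: 0.5224 × 1.754 = 0.9162896
For no arbitrage the full-cycle product must be 1, so the missing rate is 1 / 0.9162896 ≈ 1.091358.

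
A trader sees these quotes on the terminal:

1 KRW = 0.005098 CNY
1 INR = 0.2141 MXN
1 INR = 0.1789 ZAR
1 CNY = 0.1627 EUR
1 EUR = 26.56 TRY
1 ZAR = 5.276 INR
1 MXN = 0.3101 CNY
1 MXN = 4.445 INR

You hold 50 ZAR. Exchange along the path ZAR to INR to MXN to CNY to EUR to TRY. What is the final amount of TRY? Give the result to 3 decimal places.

75.685

50 ZAR × 5.276 = 263.8 INR
263.8 INR × 0.2141 = 56.47958 MXN
56.47958 MXN × 0.3101 = 17.514317758 CNY
17.514317758 CNY × 0.1627 = 2.8495794992266 EUR
2.8495794992266 EUR × 26.56 = 75.684831499458496 TRY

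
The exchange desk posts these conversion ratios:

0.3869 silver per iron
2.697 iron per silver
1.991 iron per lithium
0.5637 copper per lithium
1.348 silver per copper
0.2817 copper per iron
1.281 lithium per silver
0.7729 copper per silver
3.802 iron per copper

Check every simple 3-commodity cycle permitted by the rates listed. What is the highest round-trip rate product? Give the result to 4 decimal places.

1.1369

copper→iron→silver→copper: 3.802 × 0.3869 × 0.7729 = 1.13693
copper→silver→iron→copper: 1.348 × 2.697 × 0.2817 = 1.02414
lithium→iron→silver→lithium: 1.991 × 0.3869 × 1.281 = 0.98678
copper→silver→lithium→copper: 1.348 × 1.281 × 0.5637 = 0.97339
Maximum is copper→iron→silver→copper at 1.1369; arbitrage exists.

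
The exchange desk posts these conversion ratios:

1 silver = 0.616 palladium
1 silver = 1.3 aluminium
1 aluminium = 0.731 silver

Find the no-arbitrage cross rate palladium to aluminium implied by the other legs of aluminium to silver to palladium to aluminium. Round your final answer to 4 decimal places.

2.2208

Known legs of the cycle: 0.731 × 0.616 = 0.450296
For no arbitrage the full-cycle product must be 1, so the missing rate is 1 / 0.450296 ≈ 2.220761.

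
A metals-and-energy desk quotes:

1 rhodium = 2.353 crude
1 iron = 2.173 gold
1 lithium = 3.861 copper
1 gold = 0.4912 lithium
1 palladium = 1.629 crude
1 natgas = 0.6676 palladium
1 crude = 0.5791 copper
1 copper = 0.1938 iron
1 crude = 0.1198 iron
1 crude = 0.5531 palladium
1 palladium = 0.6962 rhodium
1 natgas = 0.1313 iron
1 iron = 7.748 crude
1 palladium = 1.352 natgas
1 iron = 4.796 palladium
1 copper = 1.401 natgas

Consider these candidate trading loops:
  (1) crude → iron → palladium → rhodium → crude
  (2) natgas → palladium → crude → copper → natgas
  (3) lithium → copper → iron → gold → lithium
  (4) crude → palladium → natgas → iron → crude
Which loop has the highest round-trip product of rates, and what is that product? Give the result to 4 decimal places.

0.9412

(1) 0.1198 × 4.796 × 0.6962 × 2.353 = 0.94122
(2) 0.6676 × 1.629 × 0.5791 × 1.401 = 0.88233
(3) 3.861 × 0.1938 × 2.173 × 0.4912 = 0.79868
(4) 0.5531 × 1.352 × 0.1313 × 7.748 = 0.76074
Highest is cycle (1) at 0.9412 (≤1, no arbitrage).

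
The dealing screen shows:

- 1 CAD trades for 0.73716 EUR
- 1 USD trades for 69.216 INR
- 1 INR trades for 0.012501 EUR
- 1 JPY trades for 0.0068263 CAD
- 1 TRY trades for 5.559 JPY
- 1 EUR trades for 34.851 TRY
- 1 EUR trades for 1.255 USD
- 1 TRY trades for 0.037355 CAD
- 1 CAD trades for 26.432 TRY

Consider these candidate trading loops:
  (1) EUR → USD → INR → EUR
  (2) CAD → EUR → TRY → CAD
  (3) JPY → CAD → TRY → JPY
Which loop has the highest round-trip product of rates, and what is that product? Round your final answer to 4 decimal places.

(1) 1.255 × 69.216 × 0.012501 = 1.08591
(2) 0.73716 × 34.851 × 0.037355 = 0.95968
(3) 0.0068263 × 26.432 × 5.559 = 1.00303
Highest is cycle (1) at 1.0859 (>1, arbitrage).

1.0859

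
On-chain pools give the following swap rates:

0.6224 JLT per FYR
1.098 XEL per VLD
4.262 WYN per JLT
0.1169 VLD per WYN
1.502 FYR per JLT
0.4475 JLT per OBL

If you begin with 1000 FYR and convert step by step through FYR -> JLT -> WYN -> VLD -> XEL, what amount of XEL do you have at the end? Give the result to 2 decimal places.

340.49

1000 FYR × 0.6224 = 622.4 JLT
622.4 JLT × 4.262 = 2652.6688 WYN
2652.6688 WYN × 0.1169 = 310.09698272 VLD
310.09698272 VLD × 1.098 = 340.48648702656 XEL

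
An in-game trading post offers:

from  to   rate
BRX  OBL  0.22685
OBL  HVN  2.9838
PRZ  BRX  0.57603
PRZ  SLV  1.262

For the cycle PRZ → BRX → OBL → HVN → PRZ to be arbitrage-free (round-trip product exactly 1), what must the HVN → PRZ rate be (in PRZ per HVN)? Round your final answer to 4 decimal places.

Known legs of the cycle: 0.57603 × 0.22685 × 2.9838 = 0.3899003235309
For no arbitrage the full-cycle product must be 1, so the missing rate is 1 / 0.3899003235309 ≈ 2.564758.

2.5648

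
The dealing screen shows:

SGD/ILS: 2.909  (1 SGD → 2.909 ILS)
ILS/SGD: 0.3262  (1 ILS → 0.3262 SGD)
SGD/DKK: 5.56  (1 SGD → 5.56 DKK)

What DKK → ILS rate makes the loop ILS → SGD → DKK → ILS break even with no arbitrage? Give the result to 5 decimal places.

Known legs of the cycle: 0.3262 × 5.56 = 1.813672
For no arbitrage the full-cycle product must be 1, so the missing rate is 1 / 1.813672 ≈ 0.5513676.

0.55137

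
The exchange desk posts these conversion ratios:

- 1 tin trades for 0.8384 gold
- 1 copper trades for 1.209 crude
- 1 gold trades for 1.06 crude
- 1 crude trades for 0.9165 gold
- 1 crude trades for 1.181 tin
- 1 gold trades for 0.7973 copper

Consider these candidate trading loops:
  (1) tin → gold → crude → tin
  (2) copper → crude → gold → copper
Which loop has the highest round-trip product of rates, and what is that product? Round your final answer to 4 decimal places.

1.0496

(1) 0.8384 × 1.06 × 1.181 = 1.04956
(2) 1.209 × 0.9165 × 0.7973 = 0.88345
Highest is cycle (1) at 1.0496 (>1, arbitrage).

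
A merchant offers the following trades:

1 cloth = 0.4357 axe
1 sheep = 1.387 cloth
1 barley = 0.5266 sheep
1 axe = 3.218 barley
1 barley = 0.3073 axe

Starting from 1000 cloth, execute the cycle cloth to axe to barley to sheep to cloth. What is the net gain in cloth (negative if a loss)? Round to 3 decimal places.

24.073

1000 cloth × 0.4357 = 435.7 axe
435.7 axe × 3.218 = 1402.0826 barley
1402.0826 barley × 0.5266 = 738.33669716 sheep
738.33669716 sheep × 1.387 = 1024.07299896092 cloth
Net change: 1024.07299896092 − 1000 = 24.07299896092 cloth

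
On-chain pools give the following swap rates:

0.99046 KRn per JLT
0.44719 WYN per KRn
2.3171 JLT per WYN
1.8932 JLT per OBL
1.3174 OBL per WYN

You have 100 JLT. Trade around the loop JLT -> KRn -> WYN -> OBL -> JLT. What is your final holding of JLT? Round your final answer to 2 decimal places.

110.47

100 JLT × 0.99046 = 99.046 KRn
99.046 KRn × 0.44719 = 44.29238074 WYN
44.29238074 WYN × 1.3174 = 58.350782386876 OBL
58.350782386876 OBL × 1.8932 = 110.4697012148336432 JLT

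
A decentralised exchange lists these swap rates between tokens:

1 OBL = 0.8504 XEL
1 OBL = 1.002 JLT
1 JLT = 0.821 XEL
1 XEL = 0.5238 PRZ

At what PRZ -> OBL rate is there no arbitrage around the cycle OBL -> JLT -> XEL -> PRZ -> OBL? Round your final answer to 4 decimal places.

2.3207

Known legs of the cycle: 1.002 × 0.821 × 0.5238 = 0.4308998796
For no arbitrage the full-cycle product must be 1, so the missing rate is 1 / 0.4308998796 ≈ 2.320725.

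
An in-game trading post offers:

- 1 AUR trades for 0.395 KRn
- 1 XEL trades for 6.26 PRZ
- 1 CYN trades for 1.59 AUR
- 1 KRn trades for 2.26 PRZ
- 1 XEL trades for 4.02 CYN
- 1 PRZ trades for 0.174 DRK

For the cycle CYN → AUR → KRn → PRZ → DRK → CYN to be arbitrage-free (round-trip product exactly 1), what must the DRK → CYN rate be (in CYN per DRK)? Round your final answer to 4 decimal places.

Known legs of the cycle: 1.59 × 0.395 × 2.26 × 0.174 = 0.246974382
For no arbitrage the full-cycle product must be 1, so the missing rate is 1 / 0.246974382 ≈ 4.049003.

4.0490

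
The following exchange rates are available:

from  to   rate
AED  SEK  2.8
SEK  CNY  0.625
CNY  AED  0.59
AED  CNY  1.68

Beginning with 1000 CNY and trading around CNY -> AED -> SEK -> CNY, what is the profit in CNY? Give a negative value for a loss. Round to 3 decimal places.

1000 CNY × 0.59 = 590 AED
590 AED × 2.8 = 1652 SEK
1652 SEK × 0.625 = 1032.5 CNY
Net change: 1032.5 − 1000 = 32.5 CNY

32.500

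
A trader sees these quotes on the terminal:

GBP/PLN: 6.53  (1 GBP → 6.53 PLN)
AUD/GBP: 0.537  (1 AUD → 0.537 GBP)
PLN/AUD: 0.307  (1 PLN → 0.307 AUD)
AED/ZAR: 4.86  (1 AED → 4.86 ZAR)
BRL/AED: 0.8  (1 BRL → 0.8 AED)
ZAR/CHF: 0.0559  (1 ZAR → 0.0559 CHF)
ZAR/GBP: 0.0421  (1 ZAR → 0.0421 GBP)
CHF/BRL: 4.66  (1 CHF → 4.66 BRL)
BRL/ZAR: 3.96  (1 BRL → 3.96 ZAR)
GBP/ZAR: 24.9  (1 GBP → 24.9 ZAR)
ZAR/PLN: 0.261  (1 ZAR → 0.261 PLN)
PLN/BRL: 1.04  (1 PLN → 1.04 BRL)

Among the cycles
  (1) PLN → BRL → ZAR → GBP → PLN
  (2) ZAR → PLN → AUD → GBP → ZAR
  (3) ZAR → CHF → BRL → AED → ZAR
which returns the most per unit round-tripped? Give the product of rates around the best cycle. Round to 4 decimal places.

(1) 1.04 × 3.96 × 0.0421 × 6.53 = 1.13220
(2) 0.261 × 0.307 × 0.537 × 24.9 = 1.07140
(3) 0.0559 × 4.66 × 0.8 × 4.86 = 1.01280
Highest is cycle (1) at 1.1322 (>1, arbitrage).

1.1322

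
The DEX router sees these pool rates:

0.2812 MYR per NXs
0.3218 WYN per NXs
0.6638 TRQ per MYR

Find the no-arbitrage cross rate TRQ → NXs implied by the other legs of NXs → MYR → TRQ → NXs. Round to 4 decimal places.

5.3573

Known legs of the cycle: 0.2812 × 0.6638 = 0.18666056
For no arbitrage the full-cycle product must be 1, so the missing rate is 1 / 0.18666056 ≈ 5.357318.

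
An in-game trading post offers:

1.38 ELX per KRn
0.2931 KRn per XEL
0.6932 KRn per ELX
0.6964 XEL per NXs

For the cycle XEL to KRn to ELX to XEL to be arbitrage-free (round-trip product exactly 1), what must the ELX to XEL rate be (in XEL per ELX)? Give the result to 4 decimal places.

Known legs of the cycle: 0.2931 × 1.38 = 0.404478
For no arbitrage the full-cycle product must be 1, so the missing rate is 1 / 0.404478 ≈ 2.472322.

2.4723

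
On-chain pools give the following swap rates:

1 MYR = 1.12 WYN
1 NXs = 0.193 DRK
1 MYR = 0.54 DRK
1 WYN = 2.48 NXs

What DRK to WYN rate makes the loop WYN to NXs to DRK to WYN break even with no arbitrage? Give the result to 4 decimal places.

2.0893

Known legs of the cycle: 2.48 × 0.193 = 0.47864
For no arbitrage the full-cycle product must be 1, so the missing rate is 1 / 0.47864 ≈ 2.089253.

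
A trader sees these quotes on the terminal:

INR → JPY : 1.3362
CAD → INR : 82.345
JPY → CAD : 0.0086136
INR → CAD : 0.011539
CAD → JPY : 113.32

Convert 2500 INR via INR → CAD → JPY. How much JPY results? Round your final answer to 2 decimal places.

2500 INR × 0.011539 = 28.8475 CAD
28.8475 CAD × 113.32 = 3268.9987 JPY

3269.00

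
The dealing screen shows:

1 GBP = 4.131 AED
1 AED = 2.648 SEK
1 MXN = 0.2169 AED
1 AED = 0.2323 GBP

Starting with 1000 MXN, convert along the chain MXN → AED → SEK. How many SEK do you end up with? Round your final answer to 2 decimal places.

574.35

1000 MXN × 0.2169 = 216.9 AED
216.9 AED × 2.648 = 574.3512 SEK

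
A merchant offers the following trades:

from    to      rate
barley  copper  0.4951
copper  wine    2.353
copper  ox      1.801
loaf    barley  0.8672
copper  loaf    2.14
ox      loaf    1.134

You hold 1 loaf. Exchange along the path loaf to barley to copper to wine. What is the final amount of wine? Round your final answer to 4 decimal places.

1.0103

1 loaf × 0.8672 = 0.8672 barley
0.8672 barley × 0.4951 = 0.42935072 copper
0.42935072 copper × 2.353 = 1.01026224416 wine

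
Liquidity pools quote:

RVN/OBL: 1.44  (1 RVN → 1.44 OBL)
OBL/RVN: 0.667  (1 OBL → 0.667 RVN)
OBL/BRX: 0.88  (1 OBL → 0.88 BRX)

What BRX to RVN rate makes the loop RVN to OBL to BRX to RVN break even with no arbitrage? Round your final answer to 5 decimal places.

Known legs of the cycle: 1.44 × 0.88 = 1.2672
For no arbitrage the full-cycle product must be 1, so the missing rate is 1 / 1.2672 ≈ 0.7891414.

0.78914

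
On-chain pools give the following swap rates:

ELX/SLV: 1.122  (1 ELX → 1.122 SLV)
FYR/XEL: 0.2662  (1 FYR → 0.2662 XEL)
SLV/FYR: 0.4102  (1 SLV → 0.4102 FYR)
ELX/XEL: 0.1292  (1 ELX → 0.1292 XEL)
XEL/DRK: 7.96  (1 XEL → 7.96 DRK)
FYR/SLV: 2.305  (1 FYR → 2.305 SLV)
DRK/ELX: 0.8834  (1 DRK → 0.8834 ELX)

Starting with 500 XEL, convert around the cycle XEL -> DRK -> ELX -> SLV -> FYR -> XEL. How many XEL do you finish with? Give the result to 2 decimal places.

500 XEL × 7.96 = 3980 DRK
3980 DRK × 0.8834 = 3515.932 ELX
3515.932 ELX × 1.122 = 3944.875704 SLV
3944.875704 SLV × 0.4102 = 1618.1880137808 FYR
1618.1880137808 FYR × 0.2662 = 430.76164926844896 XEL

430.76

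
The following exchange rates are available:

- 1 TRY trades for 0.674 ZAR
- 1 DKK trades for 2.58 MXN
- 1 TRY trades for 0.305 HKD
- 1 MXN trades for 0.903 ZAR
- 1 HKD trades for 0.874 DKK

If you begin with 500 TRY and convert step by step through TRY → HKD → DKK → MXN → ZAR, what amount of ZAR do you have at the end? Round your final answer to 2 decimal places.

500 TRY × 0.305 = 152.5 HKD
152.5 HKD × 0.874 = 133.285 DKK
133.285 DKK × 2.58 = 343.8753 MXN
343.8753 MXN × 0.903 = 310.5193959 ZAR

310.52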